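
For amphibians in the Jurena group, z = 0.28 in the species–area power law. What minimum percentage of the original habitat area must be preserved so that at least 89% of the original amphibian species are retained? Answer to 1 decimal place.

66.0%

Need (A_new/A_old)^0.28 = 0.89, so A_new/A_old = 0.89^(1/0.28) = 0.89^3.571
ln(A_new/A_old) = ln 0.89 / 0.28 = -0.1165 / 0.28 = -0.4162
A_new/A_old = e^-0.4162 ≈ 0.6596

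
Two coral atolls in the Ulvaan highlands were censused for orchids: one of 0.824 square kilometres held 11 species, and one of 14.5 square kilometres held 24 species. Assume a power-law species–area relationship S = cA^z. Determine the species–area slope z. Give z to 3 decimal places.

0.272

Taking logs: ln S = ln c + z ln A, so z = (ln S₂ − ln S₁)/(ln A₂ − ln A₁).
z = ln(24/11) / ln(14.5/0.824) = ln(2.182) / ln(17.6) = 0.7802 / 2.8677 = 0.2720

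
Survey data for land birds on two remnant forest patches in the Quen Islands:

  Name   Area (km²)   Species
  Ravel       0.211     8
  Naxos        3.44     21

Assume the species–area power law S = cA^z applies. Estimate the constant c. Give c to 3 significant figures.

13.7

z = ln(S₂/S₁) / ln(A₂/A₁) = ln(21/8) / ln(3.44/0.211) = 0.9651 / 2.7914 = 0.3457
c = S₁ / A₁^z = 8 / 0.211^0.3457 = 8 / 0.584 = 13.7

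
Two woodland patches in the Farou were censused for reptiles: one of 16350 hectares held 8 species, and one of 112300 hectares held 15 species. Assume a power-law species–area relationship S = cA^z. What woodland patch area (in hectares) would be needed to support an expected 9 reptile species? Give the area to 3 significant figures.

23500 hectares

z = ln(15/8) / ln(112300/16350) = 0.6286 / 1.9269 = 0.3262
c = 8 / 16350^0.3262 = 8 / 23.69 = 0.3377
A = (9/0.3377)^(1/0.3262) ⇒ ln A = ln(26.65)/0.3262 = 10.0630
A = e^10.0630 ≈ 23460 hectares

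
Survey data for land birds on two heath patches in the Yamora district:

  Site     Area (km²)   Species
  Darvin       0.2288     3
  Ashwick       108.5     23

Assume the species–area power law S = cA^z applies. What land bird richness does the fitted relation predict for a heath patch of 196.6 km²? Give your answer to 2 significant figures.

28

z = ln(23/3) / ln(108.5/0.2288) = 2.0369 / 6.1617 = 0.3306
c = 3 / 0.2288^0.3306 = 3 / 0.6141 = 4.885
S₃ = 4.885 × 196.6^0.3306 = 4.885 × 5.731 ≈ 27.99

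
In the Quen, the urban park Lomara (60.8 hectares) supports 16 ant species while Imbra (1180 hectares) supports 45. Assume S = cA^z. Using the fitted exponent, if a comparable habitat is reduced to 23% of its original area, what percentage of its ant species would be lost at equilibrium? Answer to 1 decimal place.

40.1%

z = ln(45/16) / ln(1180/60.8) = 1.0341 / 2.9657 = 0.3487
S_new/S_old = (A_new/A_old)^z = 0.23^0.3487 = exp(0.3487 × -1.4697) = 0.599
Fraction lost = 1 − 0.599 = 0.401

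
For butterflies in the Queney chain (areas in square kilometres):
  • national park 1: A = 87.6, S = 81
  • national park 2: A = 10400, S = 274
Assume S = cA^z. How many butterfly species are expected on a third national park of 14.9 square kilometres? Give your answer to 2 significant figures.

z = ln(274/81) / ln(10400/87.6) = 1.2187 / 4.7768 = 0.2551
c = 81 / 87.6^0.2551 = 81 / 3.13 = 25.88
S₃ = 25.88 × 14.9^0.2551 = 25.88 × 1.992 ≈ 51.55

52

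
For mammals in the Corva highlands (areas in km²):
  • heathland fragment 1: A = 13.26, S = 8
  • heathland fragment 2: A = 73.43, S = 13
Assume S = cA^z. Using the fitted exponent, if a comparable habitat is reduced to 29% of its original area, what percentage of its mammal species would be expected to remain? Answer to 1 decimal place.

70.4%

z = ln(13/8) / ln(73.43/13.26) = 0.4855 / 1.7116 = 0.2837
S_new/S_old = (A_new/A_old)^z = 0.29^0.2837 = exp(0.2837 × -1.2379) = 0.7039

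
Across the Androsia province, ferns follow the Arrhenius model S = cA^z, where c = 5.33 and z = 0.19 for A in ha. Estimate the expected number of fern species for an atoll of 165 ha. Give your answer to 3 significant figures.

S = 5.33 × 165^0.19
ln S = ln 5.33 + 0.19 × ln 165 = 1.6734 + 0.19 × 5.1059 = 2.6435
S = e^2.6435 ≈ 14.06

14.1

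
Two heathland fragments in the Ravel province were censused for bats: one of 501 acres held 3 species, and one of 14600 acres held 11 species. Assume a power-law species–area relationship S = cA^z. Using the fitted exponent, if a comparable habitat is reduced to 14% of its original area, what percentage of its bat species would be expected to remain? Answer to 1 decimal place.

z = ln(11/3) / ln(14600/501) = 1.2993 / 3.3722 = 0.3853
S_new/S_old = (A_new/A_old)^z = 0.14^0.3853 = exp(0.3853 × -1.9661) = 0.4688

46.9%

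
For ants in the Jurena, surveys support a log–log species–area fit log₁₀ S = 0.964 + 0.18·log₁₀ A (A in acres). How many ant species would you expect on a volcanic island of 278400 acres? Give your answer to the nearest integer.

88 species

S = 9.204 × 278400^0.18 = 9.204 × 9.551 ≈ 87.91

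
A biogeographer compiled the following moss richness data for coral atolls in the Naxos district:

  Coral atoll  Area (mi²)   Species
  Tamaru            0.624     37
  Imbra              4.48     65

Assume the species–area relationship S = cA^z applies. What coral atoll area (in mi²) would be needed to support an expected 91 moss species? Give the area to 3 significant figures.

14.5 mi²

z = ln(65/37) / ln(4.48/0.624) = 0.5635 / 1.9712 = 0.2858
c = 37 / 0.624^0.2858 = 37 / 0.8739 = 42.34
A = (91/42.34)^(1/0.2858) ⇒ ln A = ln(2.149)/0.2858 = 2.6767
A = e^2.6767 ≈ 14.54 mi²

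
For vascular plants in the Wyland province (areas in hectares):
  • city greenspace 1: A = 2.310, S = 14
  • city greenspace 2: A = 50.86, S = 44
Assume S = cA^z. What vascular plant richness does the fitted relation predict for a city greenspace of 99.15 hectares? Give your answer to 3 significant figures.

56.3

z = ln(44/14) / ln(50.86/2.31) = 1.1451 / 3.0918 = 0.3704
c = 14 / 2.31^0.3704 = 14 / 1.364 = 10.27
S₃ = 10.27 × 99.15^0.3704 = 10.27 × 5.487 ≈ 56.34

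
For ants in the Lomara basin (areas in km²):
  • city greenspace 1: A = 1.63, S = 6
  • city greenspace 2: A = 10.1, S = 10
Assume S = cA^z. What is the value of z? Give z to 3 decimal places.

Taking logs: ln S = ln c + z ln A, so z = (ln S₂ − ln S₁)/(ln A₂ − ln A₁).
z = ln(10/6) / ln(10.1/1.63) = ln(1.667) / ln(6.196) = 0.5108 / 1.8240 = 0.2801

0.280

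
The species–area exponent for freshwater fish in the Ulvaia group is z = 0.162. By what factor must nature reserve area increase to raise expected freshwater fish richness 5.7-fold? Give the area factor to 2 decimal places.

46333.40

(A₂/A₁)^0.162 = 5.7, so A₂/A₁ = 5.7^(1/0.162) = 5.7^6.173
ln(A₂/A₁) = ln 5.7 / 0.162 = 1.7405 / 0.162 = 10.7436
A₂/A₁ = e^10.7436 ≈ 46333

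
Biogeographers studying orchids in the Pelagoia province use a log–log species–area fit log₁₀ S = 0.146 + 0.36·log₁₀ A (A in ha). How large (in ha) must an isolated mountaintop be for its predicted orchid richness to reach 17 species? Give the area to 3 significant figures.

1030 ha

17 = 1.4 × A^0.36  ⇒  A^0.36 = 17/1.4 = 12.15
ln A = ln(12.15) / 0.36 = 2.4970 / 0.36 = 6.9362
A = e^6.9362 ≈ 1029 ha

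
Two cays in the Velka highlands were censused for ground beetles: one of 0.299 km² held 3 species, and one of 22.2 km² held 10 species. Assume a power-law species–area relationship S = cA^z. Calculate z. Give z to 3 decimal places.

0.280

Taking logs: ln S = ln c + z ln A, so z = (ln S₂ − ln S₁)/(ln A₂ − ln A₁).
z = ln(10/3) / ln(22.2/0.299) = ln(3.333) / ln(74.25) = 1.2040 / 4.3074 = 0.2795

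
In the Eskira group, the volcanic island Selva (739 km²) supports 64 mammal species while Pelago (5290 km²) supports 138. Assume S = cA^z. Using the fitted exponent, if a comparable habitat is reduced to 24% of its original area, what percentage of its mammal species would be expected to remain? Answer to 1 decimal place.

z = ln(138/64) / ln(5290/739) = 0.7684 / 1.9683 = 0.3904
S_new/S_old = (A_new/A_old)^z = 0.24^0.3904 = exp(0.3904 × -1.4271) = 0.5729

57.3%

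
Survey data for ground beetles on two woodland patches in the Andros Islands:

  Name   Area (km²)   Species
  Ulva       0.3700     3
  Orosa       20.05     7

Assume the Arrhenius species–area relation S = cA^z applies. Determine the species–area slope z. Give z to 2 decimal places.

Taking logs: ln S = ln c + z ln A, so z = (ln S₂ − ln S₁)/(ln A₂ − ln A₁).
z = ln(7/3) / ln(20.05/0.37) = ln(2.333) / ln(54.19) = 0.8473 / 3.9925 = 0.2122

0.21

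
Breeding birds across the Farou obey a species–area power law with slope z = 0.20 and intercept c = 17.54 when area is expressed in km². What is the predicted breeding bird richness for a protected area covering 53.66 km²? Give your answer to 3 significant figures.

S = 17.54 × 53.66^0.2
ln S = ln 17.54 + 0.2 × ln 53.66 = 2.8645 + 0.2 × 3.9827 = 3.6610
S = e^3.6610 ≈ 38.9

38.9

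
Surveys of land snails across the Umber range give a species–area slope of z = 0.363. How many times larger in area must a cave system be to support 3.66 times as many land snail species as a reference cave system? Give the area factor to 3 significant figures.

(A₂/A₁)^0.363 = 3.66, so A₂/A₁ = 3.66^(1/0.363) = 3.66^2.755
ln(A₂/A₁) = ln 3.66 / 0.363 = 1.2975 / 0.363 = 3.5743
A₂/A₁ = e^3.5743 ≈ 35.67

35.7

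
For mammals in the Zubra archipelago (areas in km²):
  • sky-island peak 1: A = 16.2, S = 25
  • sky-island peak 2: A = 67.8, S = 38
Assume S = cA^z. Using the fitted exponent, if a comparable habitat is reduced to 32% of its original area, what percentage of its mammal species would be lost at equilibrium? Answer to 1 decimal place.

28.3%

z = ln(38/25) / ln(67.8/16.2) = 0.4187 / 1.4316 = 0.2925
S_new/S_old = (A_new/A_old)^z = 0.32^0.2925 = exp(0.2925 × -1.1394) = 0.7166
Fraction lost = 1 − 0.7166 = 0.2834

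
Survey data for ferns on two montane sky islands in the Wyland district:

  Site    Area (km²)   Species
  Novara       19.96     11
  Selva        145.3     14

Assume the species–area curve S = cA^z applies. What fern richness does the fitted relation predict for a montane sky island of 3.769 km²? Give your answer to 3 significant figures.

8.98

z = ln(14/11) / ln(145.3/19.96) = 0.2412 / 1.9851 = 0.1215
c = 11 / 19.96^0.1215 = 11 / 1.439 = 7.646
S₃ = 7.646 × 3.769^0.1215 = 7.646 × 1.175 ≈ 8.983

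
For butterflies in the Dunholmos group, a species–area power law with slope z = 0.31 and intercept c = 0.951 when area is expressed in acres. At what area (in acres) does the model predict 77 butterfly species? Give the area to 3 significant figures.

77 = 0.951 × A^0.31  ⇒  A^0.31 = 77/0.951 = 80.97
ln A = ln(80.97) / 0.31 = 4.3940 / 0.31 = 14.1743
A = e^14.1743 ≈ 1431658 acres

1430000 acres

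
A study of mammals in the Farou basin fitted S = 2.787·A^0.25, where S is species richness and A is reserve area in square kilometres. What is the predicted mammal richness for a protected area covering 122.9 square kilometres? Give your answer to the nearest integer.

S = 2.787 × 122.9^0.25
ln S = ln 2.787 + 0.25 × ln 122.9 = 1.0250 + 0.25 × 4.8114 = 2.2278
S = e^2.2278 ≈ 9.28

9 species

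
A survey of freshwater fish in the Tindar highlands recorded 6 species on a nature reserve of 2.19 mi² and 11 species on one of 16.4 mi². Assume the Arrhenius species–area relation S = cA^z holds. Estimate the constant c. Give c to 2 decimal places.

z = ln(S₂/S₁) / ln(A₂/A₁) = ln(11/6) / ln(16.4/2.19) = 0.6061 / 2.0134 = 0.3011
c = S₁ / A₁^z = 6 / 2.19^0.3011 = 6 / 1.266 = 4.739

4.74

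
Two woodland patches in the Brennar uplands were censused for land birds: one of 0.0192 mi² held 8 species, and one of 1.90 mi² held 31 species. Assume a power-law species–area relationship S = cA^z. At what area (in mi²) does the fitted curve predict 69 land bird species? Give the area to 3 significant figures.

z = ln(31/8) / ln(1.9/0.0192) = 1.3545 / 4.5947 = 0.2948
c = 8 / 0.0192^0.2948 = 8 / 0.3118 = 25.66
A = (69/25.66)^(1/0.2948) ⇒ ln A = ln(2.689)/0.2948 = 3.3559
A = e^3.3559 ≈ 28.67 mi²

28.7 mi²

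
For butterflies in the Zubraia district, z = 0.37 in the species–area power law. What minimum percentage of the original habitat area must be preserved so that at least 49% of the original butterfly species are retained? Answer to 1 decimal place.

14.5%

Need (A_new/A_old)^0.37 = 0.49, so A_new/A_old = 0.49^(1/0.37) = 0.49^2.703
ln(A_new/A_old) = ln 0.49 / 0.37 = -0.7133 / 0.37 = -1.9280
A_new/A_old = e^-1.9280 ≈ 0.1454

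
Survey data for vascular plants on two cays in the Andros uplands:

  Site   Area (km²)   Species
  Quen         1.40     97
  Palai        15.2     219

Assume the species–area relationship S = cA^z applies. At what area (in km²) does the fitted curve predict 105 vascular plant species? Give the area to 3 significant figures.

1.77 km²

z = ln(219/97) / ln(15.2/1.4) = 0.8144 / 2.3848 = 0.3415
c = 97 / 1.4^0.3415 = 97 / 1.122 = 86.47
A = (105/86.47)^(1/0.3415) ⇒ ln A = ln(1.214)/0.3415 = 0.5686
A = e^0.5686 ≈ 1.766 km²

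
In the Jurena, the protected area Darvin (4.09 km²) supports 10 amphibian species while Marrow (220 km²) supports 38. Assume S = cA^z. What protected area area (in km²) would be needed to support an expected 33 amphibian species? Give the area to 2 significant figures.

140 km²

z = ln(38/10) / ln(220/4.09) = 1.3350 / 3.9851 = 0.3350
c = 10 / 4.09^0.3350 = 10 / 1.603 = 6.238
A = (33/6.238)^(1/0.3350) ⇒ ln A = ln(5.29)/0.3350 = 4.9725
A = e^4.9725 ≈ 144.4 km²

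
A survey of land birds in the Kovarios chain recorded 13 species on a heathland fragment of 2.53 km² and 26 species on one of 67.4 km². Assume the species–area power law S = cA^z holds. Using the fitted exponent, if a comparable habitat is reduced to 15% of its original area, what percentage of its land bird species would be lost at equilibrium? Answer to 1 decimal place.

z = ln(26/13) / ln(67.4/2.53) = 0.6931 / 3.2824 = 0.2112
S_new/S_old = (A_new/A_old)^z = 0.15^0.2112 = exp(0.2112 × -1.8971) = 0.6699
Fraction lost = 1 − 0.6699 = 0.3301

33.0%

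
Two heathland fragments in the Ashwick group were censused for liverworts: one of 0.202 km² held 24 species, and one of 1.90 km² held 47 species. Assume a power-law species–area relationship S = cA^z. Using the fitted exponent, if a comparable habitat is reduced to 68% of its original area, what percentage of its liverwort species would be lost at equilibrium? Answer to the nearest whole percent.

11%

z = ln(47/24) / ln(1.9/0.202) = 0.6721 / 2.2413 = 0.2999
S_new/S_old = (A_new/A_old)^z = 0.68^0.2999 = exp(0.2999 × -0.3857) = 0.8908
Fraction lost = 1 − 0.8908 = 0.1092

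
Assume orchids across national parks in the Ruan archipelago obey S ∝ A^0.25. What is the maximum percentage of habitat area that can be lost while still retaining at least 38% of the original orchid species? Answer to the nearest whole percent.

Need (A_new/A_old)^0.25 = 0.38, so A_new/A_old = 0.38^(1/0.25) = 0.38^4
ln(A_new/A_old) = ln 0.38 / 0.25 = -0.9676 / 0.25 = -3.8703
A_new/A_old = e^-3.8703 ≈ 0.02085
Fraction that can be lost = 1 − 0.02085 = 0.9791

98%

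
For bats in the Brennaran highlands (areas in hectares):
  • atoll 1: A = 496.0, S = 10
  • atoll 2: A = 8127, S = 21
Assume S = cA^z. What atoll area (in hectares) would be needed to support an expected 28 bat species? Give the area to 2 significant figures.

z = ln(21/10) / ln(8127/496) = 0.7419 / 2.7964 = 0.2653
c = 10 / 496^0.2653 = 10 / 5.19 = 1.927
A = (28/1.927)^(1/0.2653) ⇒ ln A = ln(14.53)/0.2653 = 10.0872
A = e^10.0872 ≈ 24034 hectares

24000 hectares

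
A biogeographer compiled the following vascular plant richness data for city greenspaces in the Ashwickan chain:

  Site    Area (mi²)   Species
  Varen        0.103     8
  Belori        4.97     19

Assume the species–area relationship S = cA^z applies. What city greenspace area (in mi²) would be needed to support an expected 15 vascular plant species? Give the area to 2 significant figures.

1.7 mi²

z = ln(19/8) / ln(4.97/0.103) = 0.8650 / 3.8764 = 0.2231
c = 8 / 0.103^0.2231 = 8 / 0.6022 = 13.29
A = (15/13.29)^(1/0.2231) ⇒ ln A = ln(1.129)/0.2231 = 0.5441
A = e^0.5441 ≈ 1.723 mi²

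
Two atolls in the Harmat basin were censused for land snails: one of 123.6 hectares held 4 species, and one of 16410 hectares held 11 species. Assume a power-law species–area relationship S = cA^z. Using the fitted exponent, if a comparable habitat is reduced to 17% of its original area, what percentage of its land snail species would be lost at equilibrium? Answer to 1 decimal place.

z = ln(11/4) / ln(16410/123.6) = 1.0116 / 4.8886 = 0.2069
S_new/S_old = (A_new/A_old)^z = 0.17^0.2069 = exp(0.2069 × -1.7720) = 0.693
Fraction lost = 1 − 0.693 = 0.307

30.7%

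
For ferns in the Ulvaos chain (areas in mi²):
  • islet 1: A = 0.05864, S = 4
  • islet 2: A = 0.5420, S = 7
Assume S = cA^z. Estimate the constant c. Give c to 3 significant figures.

z = ln(S₂/S₁) / ln(A₂/A₁) = ln(7/4) / ln(0.542/0.05864) = 0.5596 / 2.2238 = 0.2516
c = S₁ / A₁^z = 4 / 0.05864^0.2516 = 4 / 0.4898 = 8.166

8.17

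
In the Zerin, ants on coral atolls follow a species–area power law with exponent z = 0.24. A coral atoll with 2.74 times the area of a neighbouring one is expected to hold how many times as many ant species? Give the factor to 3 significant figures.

1.27

S₂/S₁ = (A₂/A₁)^z = 2.74^0.24
ln(S₂/S₁) = 0.24 × ln 2.74 = 0.24 × 1.0080 = 0.2419
S₂/S₁ = e^0.2419 ≈ 1.274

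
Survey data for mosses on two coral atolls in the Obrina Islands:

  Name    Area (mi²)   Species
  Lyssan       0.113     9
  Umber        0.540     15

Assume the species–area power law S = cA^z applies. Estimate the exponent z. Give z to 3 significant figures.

0.327

Taking logs: ln S = ln c + z ln A, so z = (ln S₂ − ln S₁)/(ln A₂ − ln A₁).
z = ln(15/9) / ln(0.54/0.113) = ln(1.667) / ln(4.779) = 0.5108 / 1.5642 = 0.3266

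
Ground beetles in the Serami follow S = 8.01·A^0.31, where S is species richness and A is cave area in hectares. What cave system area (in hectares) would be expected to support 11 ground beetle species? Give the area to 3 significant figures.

11 = 8.01 × A^0.31  ⇒  A^0.31 = 11/8.01 = 1.373
ln A = ln(1.373) / 0.31 = 0.3172 / 0.31 = 1.0232
A = e^1.0232 ≈ 2.782 hectares

2.78 hectares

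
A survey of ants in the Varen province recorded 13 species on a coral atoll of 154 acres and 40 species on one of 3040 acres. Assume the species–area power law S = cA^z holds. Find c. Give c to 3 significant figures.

z = ln(S₂/S₁) / ln(A₂/A₁) = ln(40/13) / ln(3040/154) = 1.1239 / 2.9827 = 0.3768
c = S₁ / A₁^z = 13 / 154^0.3768 = 13 / 6.673 = 1.948

1.95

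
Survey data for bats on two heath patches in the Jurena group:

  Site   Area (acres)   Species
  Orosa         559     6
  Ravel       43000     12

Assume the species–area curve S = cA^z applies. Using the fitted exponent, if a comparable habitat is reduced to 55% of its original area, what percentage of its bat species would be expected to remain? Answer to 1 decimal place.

90.9%

z = ln(12/6) / ln(43000/559) = 0.6931 / 4.3428 = 0.1596
S_new/S_old = (A_new/A_old)^z = 0.55^0.1596 = exp(0.1596 × -0.5978) = 0.909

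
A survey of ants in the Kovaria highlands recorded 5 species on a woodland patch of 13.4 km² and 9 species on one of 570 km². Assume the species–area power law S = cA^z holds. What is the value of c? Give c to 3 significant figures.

z = ln(S₂/S₁) / ln(A₂/A₁) = ln(9/5) / ln(570/13.4) = 0.5878 / 3.7504 = 0.1567
c = S₁ / A₁^z = 5 / 13.4^0.1567 = 5 / 1.502 = 3.329

3.33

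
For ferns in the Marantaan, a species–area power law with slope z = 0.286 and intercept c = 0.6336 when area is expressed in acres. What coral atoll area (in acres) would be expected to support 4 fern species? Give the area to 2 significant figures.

4 = 0.6336 × A^0.286  ⇒  A^0.286 = 4/0.6336 = 6.313
ln A = ln(6.313) / 0.286 = 1.8426 / 0.286 = 6.4428
A = e^6.4428 ≈ 628.1 acres

630 acres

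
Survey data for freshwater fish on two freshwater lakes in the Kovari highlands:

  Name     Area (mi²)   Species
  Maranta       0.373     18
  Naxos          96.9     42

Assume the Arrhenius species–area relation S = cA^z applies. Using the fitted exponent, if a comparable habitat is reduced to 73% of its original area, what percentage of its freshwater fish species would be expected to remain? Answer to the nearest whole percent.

z = ln(42/18) / ln(96.9/0.373) = 0.8473 / 5.5599 = 0.1524
S_new/S_old = (A_new/A_old)^z = 0.73^0.1524 = exp(0.1524 × -0.3147) = 0.9532

95%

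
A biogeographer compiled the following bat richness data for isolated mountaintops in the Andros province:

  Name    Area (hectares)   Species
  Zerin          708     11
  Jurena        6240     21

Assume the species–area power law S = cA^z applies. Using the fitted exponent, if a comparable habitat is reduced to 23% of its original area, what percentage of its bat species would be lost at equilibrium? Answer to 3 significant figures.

z = ln(21/11) / ln(6240/708) = 0.6466 / 2.1763 = 0.2971
S_new/S_old = (A_new/A_old)^z = 0.23^0.2971 = exp(0.2971 × -1.4697) = 0.6462
Fraction lost = 1 − 0.6462 = 0.3538

35.4%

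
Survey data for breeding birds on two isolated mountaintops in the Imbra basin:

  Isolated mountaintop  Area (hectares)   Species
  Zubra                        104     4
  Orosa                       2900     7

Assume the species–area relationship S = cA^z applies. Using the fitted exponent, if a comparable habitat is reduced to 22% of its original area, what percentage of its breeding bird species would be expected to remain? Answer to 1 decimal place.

77.5%

z = ln(7/4) / ln(2900/104) = 0.5596 / 3.3281 = 0.1681
S_new/S_old = (A_new/A_old)^z = 0.22^0.1681 = exp(0.1681 × -1.5141) = 0.7752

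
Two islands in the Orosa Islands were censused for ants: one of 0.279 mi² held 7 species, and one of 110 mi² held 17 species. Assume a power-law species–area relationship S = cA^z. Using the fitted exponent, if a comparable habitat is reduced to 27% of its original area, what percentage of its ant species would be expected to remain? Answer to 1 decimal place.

82.3%

z = ln(17/7) / ln(110/0.279) = 0.8873 / 5.9770 = 0.1485
S_new/S_old = (A_new/A_old)^z = 0.27^0.1485 = exp(0.1485 × -1.3093) = 0.8234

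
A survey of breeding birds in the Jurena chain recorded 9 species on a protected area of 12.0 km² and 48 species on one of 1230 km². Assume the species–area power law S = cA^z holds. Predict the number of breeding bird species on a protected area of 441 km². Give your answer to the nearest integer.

33

z = ln(48/9) / ln(1230/12) = 1.6740 / 4.6299 = 0.3616
c = 9 / 12^0.3616 = 9 / 2.456 = 3.665
S₃ = 3.665 × 441^0.3616 = 3.665 × 9.039 ≈ 33.13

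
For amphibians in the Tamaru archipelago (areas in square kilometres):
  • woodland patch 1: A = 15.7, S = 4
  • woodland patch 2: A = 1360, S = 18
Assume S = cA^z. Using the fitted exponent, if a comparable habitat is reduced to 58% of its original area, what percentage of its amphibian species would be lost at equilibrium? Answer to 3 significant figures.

16.8%

z = ln(18/4) / ln(1360/15.7) = 1.5041 / 4.4616 = 0.3371
S_new/S_old = (A_new/A_old)^z = 0.58^0.3371 = exp(0.3371 × -0.5447) = 0.8322
Fraction lost = 1 − 0.8322 = 0.1678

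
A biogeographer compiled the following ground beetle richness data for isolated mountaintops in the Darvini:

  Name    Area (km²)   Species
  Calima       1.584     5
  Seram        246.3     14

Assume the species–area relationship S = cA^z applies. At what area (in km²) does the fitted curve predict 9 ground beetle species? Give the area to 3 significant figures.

z = ln(14/5) / ln(246.3/1.584) = 1.0296 / 5.0466 = 0.2040
c = 5 / 1.584^0.2040 = 5 / 1.098 = 4.552
A = (9/4.552)^(1/0.2040) ⇒ ln A = ln(1.977)/0.2040 = 3.3409
A = e^3.3409 ≈ 28.25 km²

28.2 km²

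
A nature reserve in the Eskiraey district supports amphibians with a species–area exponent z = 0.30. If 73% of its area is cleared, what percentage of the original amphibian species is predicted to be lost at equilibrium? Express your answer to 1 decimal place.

32.5%

S_new/S_old = (A_new/A_old)^z = 0.27^0.3
= exp(0.3 × ln 0.27) = exp(0.3 × -1.3093) = exp(-0.3928) ≈ 0.6752
Fraction lost = 1 − 0.6752 = 0.3248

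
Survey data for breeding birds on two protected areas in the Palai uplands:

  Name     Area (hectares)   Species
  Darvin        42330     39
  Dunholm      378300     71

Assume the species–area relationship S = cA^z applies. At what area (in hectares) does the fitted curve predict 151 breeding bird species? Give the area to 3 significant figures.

z = ln(71/39) / ln(378300/42330) = 0.5991 / 2.1902 = 0.2735
c = 39 / 42330^0.2735 = 39 / 18.43 = 2.116
A = (151/2.116)^(1/0.2735) ⇒ ln A = ln(71.37)/0.2735 = 15.6020
A = e^15.6020 ≈ 5968627 hectares

5970000 hectares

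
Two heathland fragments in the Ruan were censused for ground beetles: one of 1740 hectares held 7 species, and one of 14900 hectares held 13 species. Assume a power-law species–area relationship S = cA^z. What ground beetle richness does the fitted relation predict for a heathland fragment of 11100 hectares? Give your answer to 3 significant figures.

11.9

z = ln(13/7) / ln(14900/1740) = 0.6190 / 2.1475 = 0.2883
c = 7 / 1740^0.2883 = 7 / 8.593 = 0.8146
S₃ = 0.8146 × 11100^0.2883 = 0.8146 × 14.66 ≈ 11.94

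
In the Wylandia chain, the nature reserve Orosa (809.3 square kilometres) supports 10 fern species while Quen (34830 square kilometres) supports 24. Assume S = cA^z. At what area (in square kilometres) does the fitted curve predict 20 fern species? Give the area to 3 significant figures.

z = ln(24/10) / ln(34830/809.3) = 0.8755 / 3.7621 = 0.2327
c = 10 / 809.3^0.2327 = 10 / 4.751 = 2.105
A = (20/2.105)^(1/0.2327) ⇒ ln A = ln(9.501)/0.2327 = 9.6748
A = e^9.6748 ≈ 15911 square kilometres

15900 square kilometres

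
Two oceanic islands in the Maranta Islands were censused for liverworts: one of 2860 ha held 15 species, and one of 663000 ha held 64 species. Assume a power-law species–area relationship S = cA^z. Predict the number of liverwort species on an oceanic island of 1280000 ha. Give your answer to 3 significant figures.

76.3

z = ln(64/15) / ln(663000/2860) = 1.4508 / 5.4460 = 0.2664
c = 15 / 2860^0.2664 = 15 / 8.333 = 1.8
S₃ = 1.8 × 1280000^0.2664 = 1.8 × 42.36 ≈ 76.26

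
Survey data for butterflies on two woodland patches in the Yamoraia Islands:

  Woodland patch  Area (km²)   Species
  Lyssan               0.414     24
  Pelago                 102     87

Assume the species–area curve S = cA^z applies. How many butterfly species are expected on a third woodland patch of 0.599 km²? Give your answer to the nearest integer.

26

z = ln(87/24) / ln(102/0.414) = 1.2879 / 5.5069 = 0.2339
c = 24 / 0.414^0.2339 = 24 / 0.8136 = 29.5
S₃ = 29.5 × 0.599^0.2339 = 29.5 × 0.8871 ≈ 26.17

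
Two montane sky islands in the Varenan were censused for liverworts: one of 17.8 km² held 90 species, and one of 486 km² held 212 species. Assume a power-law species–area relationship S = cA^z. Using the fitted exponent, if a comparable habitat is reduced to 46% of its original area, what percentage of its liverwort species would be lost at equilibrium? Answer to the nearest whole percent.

18%

z = ln(212/90) / ln(486/17.8) = 0.8568 / 3.3070 = 0.2591
S_new/S_old = (A_new/A_old)^z = 0.46^0.2591 = exp(0.2591 × -0.7765) = 0.8178
Fraction lost = 1 − 0.8178 = 0.1822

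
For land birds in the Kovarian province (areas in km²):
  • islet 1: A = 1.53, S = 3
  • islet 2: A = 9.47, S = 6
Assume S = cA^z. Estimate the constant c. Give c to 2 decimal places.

z = ln(S₂/S₁) / ln(A₂/A₁) = ln(6/3) / ln(9.47/1.53) = 0.6931 / 1.8229 = 0.3803
c = S₁ / A₁^z = 3 / 1.53^0.3803 = 3 / 1.176 = 2.552

2.55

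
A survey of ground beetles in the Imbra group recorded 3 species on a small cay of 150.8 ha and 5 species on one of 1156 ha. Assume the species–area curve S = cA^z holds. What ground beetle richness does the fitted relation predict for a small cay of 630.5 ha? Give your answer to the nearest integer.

z = ln(5/3) / ln(1156/150.8) = 0.5108 / 2.0368 = 0.2508
c = 3 / 150.8^0.2508 = 3 / 3.518 = 0.8527
S₃ = 0.8527 × 630.5^0.2508 = 0.8527 × 5.037 ≈ 4.295

4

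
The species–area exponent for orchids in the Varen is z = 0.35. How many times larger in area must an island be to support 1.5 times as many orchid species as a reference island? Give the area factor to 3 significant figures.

(A₂/A₁)^0.35 = 1.5, so A₂/A₁ = 1.5^(1/0.35) = 1.5^2.857
ln(A₂/A₁) = ln 1.5 / 0.35 = 0.4055 / 0.35 = 1.1585
A₂/A₁ = e^1.1585 ≈ 3.185

3.19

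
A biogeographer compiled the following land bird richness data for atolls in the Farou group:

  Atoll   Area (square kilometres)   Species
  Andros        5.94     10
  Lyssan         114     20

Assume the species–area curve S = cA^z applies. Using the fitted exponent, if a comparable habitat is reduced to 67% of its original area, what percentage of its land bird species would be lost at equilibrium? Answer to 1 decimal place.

9.0%

z = ln(20/10) / ln(114/5.94) = 0.6931 / 2.9545 = 0.2346
S_new/S_old = (A_new/A_old)^z = 0.67^0.2346 = exp(0.2346 × -0.4005) = 0.9103
Fraction lost = 1 − 0.9103 = 0.08968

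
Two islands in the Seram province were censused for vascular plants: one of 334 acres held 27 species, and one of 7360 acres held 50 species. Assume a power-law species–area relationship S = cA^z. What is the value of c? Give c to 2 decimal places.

z = ln(S₂/S₁) / ln(A₂/A₁) = ln(50/27) / ln(7360/334) = 0.6162 / 3.0927 = 0.1992
c = S₁ / A₁^z = 27 / 334^0.1992 = 27 / 3.183 = 8.483

8.48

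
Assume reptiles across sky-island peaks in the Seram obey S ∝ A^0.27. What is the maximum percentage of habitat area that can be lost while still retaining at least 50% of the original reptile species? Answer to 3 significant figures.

92.3%

Need (A_new/A_old)^0.27 = 0.5, so A_new/A_old = 0.5^(1/0.27) = 0.5^3.704
ln(A_new/A_old) = ln 0.5 / 0.27 = -0.6931 / 0.27 = -2.5672
A_new/A_old = e^-2.5672 ≈ 0.07675
Fraction that can be lost = 1 − 0.07675 = 0.9233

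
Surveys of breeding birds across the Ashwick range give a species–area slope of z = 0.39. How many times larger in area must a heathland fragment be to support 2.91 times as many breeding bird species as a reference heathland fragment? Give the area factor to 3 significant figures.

15.5

(A₂/A₁)^0.39 = 2.91, so A₂/A₁ = 2.91^(1/0.39) = 2.91^2.564
ln(A₂/A₁) = ln 2.91 / 0.39 = 1.0682 / 0.39 = 2.7389
A₂/A₁ = e^2.7389 ≈ 15.47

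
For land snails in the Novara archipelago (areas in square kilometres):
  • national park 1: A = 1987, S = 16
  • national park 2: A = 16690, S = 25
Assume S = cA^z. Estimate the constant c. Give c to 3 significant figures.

3.25

z = ln(S₂/S₁) / ln(A₂/A₁) = ln(25/16) / ln(16690/1987) = 0.4463 / 2.1282 = 0.2097
c = S₁ / A₁^z = 16 / 1987^0.2097 = 16 / 4.916 = 3.254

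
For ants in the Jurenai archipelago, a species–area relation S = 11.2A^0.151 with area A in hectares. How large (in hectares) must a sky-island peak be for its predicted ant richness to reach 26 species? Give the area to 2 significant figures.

260 hectares

26 = 11.2 × A^0.151  ⇒  A^0.151 = 26/11.2 = 2.321
ln A = ln(2.321) / 0.151 = 0.8422 / 0.151 = 5.5774
A = e^5.5774 ≈ 264.4 hectares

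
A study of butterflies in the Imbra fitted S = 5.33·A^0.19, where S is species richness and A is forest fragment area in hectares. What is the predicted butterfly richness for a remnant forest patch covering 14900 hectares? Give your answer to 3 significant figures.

S = 5.33 × 14900^0.19
ln S = ln 5.33 + 0.19 × ln 14900 = 1.6734 + 0.19 × 9.6091 = 3.4991
S = e^3.4991 ≈ 33.09

33.1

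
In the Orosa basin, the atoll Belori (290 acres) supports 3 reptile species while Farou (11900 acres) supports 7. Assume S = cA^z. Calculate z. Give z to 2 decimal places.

0.23

Taking logs: ln S = ln c + z ln A, so z = (ln S₂ − ln S₁)/(ln A₂ − ln A₁).
z = ln(7/3) / ln(11900/290) = ln(2.333) / ln(41.03) = 0.8473 / 3.7144 = 0.2281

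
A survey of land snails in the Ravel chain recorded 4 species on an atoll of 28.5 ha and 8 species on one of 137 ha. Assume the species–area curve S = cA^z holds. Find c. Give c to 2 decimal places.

z = ln(S₂/S₁) / ln(A₂/A₁) = ln(8/4) / ln(137/28.5) = 0.6931 / 1.5701 = 0.4415
c = S₁ / A₁^z = 4 / 28.5^0.4415 = 4 / 4.388 = 0.9116

0.91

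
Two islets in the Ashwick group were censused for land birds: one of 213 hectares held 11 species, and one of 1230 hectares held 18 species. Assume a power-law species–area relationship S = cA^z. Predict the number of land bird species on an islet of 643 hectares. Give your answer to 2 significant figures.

z = ln(18/11) / ln(1230/213) = 0.4925 / 1.7535 = 0.2809
c = 11 / 213^0.2809 = 11 / 4.508 = 2.44
S₃ = 2.44 × 643^0.2809 = 2.44 × 6.148 ≈ 15

15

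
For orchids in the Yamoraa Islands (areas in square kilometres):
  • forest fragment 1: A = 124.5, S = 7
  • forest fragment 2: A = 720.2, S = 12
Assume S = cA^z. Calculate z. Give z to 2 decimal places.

Taking logs: ln S = ln c + z ln A, so z = (ln S₂ − ln S₁)/(ln A₂ − ln A₁).
z = ln(12/7) / ln(720.2/124.5) = ln(1.714) / ln(5.785) = 0.5390 / 1.7552 = 0.3071

0.31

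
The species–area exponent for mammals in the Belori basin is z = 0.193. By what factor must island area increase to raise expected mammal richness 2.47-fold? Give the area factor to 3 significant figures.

(A₂/A₁)^0.193 = 2.47, so A₂/A₁ = 2.47^(1/0.193) = 2.47^5.181
ln(A₂/A₁) = ln 2.47 / 0.193 = 0.9042 / 0.193 = 4.6851
A₂/A₁ = e^4.6851 ≈ 108.3

108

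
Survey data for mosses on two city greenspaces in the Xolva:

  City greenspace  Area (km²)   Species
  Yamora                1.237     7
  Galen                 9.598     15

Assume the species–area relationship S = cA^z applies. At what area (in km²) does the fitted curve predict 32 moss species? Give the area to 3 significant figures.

z = ln(15/7) / ln(9.598/1.237) = 0.7621 / 2.0489 = 0.3720
c = 7 / 1.237^0.3720 = 7 / 1.082 = 6.468
A = (32/6.468)^(1/0.3720) ⇒ ln A = ln(4.948)/0.3720 = 4.2984
A = e^4.2984 ≈ 73.59 km²

73.6 km²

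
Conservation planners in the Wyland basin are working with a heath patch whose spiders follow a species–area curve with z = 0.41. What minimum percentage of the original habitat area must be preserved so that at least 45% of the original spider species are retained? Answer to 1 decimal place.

Need (A_new/A_old)^0.41 = 0.45, so A_new/A_old = 0.45^(1/0.41) = 0.45^2.439
ln(A_new/A_old) = ln 0.45 / 0.41 = -0.7985 / 0.41 = -1.9476
A_new/A_old = e^-1.9476 ≈ 0.1426

14.3%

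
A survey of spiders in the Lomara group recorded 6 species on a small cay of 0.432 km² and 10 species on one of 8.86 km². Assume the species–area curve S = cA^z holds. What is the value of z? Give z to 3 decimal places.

Taking logs: ln S = ln c + z ln A, so z = (ln S₂ − ln S₁)/(ln A₂ − ln A₁).
z = ln(10/6) / ln(8.86/0.432) = ln(1.667) / ln(20.51) = 0.5108 / 3.0209 = 0.1691

0.169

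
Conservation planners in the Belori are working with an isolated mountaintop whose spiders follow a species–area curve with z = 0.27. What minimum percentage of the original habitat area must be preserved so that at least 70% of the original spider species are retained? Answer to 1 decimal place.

26.7%

Need (A_new/A_old)^0.27 = 0.7, so A_new/A_old = 0.7^(1/0.27) = 0.7^3.704
ln(A_new/A_old) = ln 0.7 / 0.27 = -0.3567 / 0.27 = -1.3210
A_new/A_old = e^-1.3210 ≈ 0.2669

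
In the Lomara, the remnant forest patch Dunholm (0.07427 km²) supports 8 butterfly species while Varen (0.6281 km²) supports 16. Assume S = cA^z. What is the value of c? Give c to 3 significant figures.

18.6

z = ln(S₂/S₁) / ln(A₂/A₁) = ln(16/8) / ln(0.6281/0.07427) = 0.6931 / 2.1350 = 0.3247
c = S₁ / A₁^z = 8 / 0.07427^0.3247 = 8 / 0.4299 = 18.61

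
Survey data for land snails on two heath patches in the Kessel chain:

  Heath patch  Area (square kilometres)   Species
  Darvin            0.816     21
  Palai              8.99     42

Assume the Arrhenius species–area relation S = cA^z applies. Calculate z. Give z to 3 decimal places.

Taking logs: ln S = ln c + z ln A, so z = (ln S₂ − ln S₁)/(ln A₂ − ln A₁).
z = ln(42/21) / ln(8.99/0.816) = ln(2) / ln(11.02) = 0.6931 / 2.3995 = 0.2889

0.289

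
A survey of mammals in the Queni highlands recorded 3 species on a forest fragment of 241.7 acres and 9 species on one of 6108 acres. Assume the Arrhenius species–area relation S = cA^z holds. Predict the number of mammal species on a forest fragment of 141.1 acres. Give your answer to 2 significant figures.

z = ln(9/3) / ln(6108/241.7) = 1.0986 / 3.2297 = 0.3402
c = 3 / 241.7^0.3402 = 3 / 6.467 = 0.4639
S₃ = 0.4639 × 141.1^0.3402 = 0.4639 × 5.385 ≈ 2.498

2.5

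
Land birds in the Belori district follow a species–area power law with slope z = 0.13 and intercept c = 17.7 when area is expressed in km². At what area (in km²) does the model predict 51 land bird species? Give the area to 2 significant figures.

3400 km²

51 = 17.7 × A^0.13  ⇒  A^0.13 = 51/17.7 = 2.881
ln A = ln(2.881) / 0.13 = 1.0583 / 0.13 = 8.1405
A = e^8.1405 ≈ 3431 km²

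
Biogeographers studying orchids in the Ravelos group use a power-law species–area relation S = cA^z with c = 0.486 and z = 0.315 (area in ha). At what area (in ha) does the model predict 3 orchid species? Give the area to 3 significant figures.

3 = 0.486 × A^0.315  ⇒  A^0.315 = 3/0.486 = 6.173
ln A = ln(6.173) / 0.315 = 1.8202 / 0.315 = 5.7783
A = e^5.7783 ≈ 323.2 ha

323 ha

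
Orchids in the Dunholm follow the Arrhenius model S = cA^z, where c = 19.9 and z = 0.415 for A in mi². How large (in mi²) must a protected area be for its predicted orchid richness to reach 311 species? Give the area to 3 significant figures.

311 = 19.9 × A^0.415  ⇒  A^0.415 = 311/19.9 = 15.63
ln A = ln(15.63) / 0.415 = 2.7491 / 0.415 = 6.6243
A = e^6.6243 ≈ 753.2 mi²

753 mi²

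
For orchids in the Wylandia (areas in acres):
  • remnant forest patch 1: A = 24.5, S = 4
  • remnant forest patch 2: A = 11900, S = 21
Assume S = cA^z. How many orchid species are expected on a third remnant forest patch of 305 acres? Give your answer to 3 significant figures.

z = ln(21/4) / ln(11900/24.5) = 1.6582 / 6.1856 = 0.2681
c = 4 / 24.5^0.2681 = 4 / 2.357 = 1.697
S₃ = 1.697 × 305^0.2681 = 1.697 × 4.634 ≈ 7.864

7.86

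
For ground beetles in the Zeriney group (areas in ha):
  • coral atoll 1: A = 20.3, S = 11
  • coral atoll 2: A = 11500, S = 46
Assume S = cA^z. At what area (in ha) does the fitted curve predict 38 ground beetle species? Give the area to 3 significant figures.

z = ln(46/11) / ln(11500/20.3) = 1.4307 / 6.3395 = 0.2257
c = 11 / 20.3^0.2257 = 11 / 1.973 = 5.576
A = (38/5.576)^(1/0.2257) ⇒ ln A = ln(6.815)/0.2257 = 8.5036
A = e^8.5036 ≈ 4932 ha

4930 ha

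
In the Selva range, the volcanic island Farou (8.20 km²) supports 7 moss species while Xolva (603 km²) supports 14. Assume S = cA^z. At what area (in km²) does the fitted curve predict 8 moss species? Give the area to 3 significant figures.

z = ln(14/7) / ln(603/8.2) = 0.6931 / 4.2978 = 0.1613
c = 7 / 8.2^0.1613 = 7 / 1.404 = 4.986
A = (8/4.986)^(1/0.1613) ⇒ ln A = ln(1.605)/0.1613 = 2.9321
A = e^2.9321 ≈ 18.77 km²

18.8 km²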